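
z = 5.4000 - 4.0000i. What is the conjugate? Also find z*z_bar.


z_bar = 5.4000 + 4.0000i
z*z_bar = 5.4^2 + (-4)^2 = 29.16 + 16 = 45.16

z_bar = 5.4000 + 4.0000i, z*z_bar = 45.16


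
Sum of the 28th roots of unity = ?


The sum of all 28th roots of unity is 0.
Geometric series: (1 - w^28)/(1 - w) = (1-1)/(1-w) = 0 since w^28 = 1, w ≠ 1.
Alternatively: coefficient of z^27 in z^28 - 1 is 0.

0


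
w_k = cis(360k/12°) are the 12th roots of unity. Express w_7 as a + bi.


Angle = 360*7/12 = 210°
a = cos(210°) = -0.8660
b = sin(210°) = -0.5000

-0.8660 - 0.5000i


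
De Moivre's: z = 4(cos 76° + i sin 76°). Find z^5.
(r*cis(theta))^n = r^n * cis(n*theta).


r^5 = 4^5 = 1024
n*theta = 5*76° = 380° = 20° (mod 360)
a = 1024*cos(20°) = 962.2452
b = 1024*sin(20°) = 350.2286

1024 cis(20°) = 962.2452 + 350.2286i


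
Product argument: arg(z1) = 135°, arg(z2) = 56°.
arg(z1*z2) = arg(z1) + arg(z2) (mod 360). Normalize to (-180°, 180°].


arg(z1*z2) = 135° + 56° = 191°
Normalized to (-180°, 180°]: -169°

-169°


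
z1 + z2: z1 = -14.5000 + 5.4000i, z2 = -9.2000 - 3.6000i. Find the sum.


Real: -14.5 - 9.2 = -23.7
Imag: 5.4 - 3.6 = 1.8

-23.7000 + 1.8000i


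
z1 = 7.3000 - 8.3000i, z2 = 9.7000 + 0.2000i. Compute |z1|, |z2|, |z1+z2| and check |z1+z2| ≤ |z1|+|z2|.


|z1| = sqrt(7.3^2 + (-8.3)^2) = sqrt(122.18) = 11.0535
|z2| = sqrt(9.7^2 + 0.2^2) = sqrt(94.13) = 9.7021
z1+z2 = 17.0000 - 8.1000i
|z1+z2| = sqrt(354.61) = 18.8311
|z1|+|z2| = 11.0535 + 9.7021 = 20.7556

|z1+z2| = 18.8311 ≤ |z1|+|z2| = 20.7556 (verified)


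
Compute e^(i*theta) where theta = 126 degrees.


cos(126°) = -0.5878
sin(126°) = 0.8090

e^(i*126°) = -0.5878 + 0.8090i


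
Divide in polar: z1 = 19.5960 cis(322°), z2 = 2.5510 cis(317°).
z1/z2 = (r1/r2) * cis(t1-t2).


r = 19.5960 / 2.5510 = 7.6817
theta = 322° - 317° = 5° = 5° (mod 360)

7.6817 cis(5°)


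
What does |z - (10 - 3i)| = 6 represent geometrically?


|z - z0| = r is a circle with center z0 and radius r.
Center = (10, -3), radius = 6

Circle with center (10, -3) and radius 6


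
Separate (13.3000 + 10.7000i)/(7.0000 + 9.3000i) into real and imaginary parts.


Multiply by conjugate: (13.3000 + 10.7000i)(7.0000 - 9.3000i) / (7^2 + 9.3^2)
Numerator real = 13.3*7 + 10.7*9.3 = 192.61
Numerator imag = 10.7*7 - 13.3*9.3 = -48.79
Denominator = 135.49
Re(z) = 192.61/135.49 = 1.4216
Im(z) = -48.79/135.49 = -0.3601

Re(z) = 1.4216, Im(z) = -0.3601


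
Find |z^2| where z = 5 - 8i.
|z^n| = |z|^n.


|z| = sqrt(25+64) = sqrt(89) = 9.4340
|z^2| = |z|^2 = (sqrt(89))^2 = 89

|z^2| = 89


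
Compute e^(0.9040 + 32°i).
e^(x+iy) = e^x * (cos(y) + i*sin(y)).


e^0.9040 = 2.46946
cos(32°) = 0.84805
sin(32°) = 0.5299
Real = 2.46946*0.84805 = 2.0942
Imag = 2.46946*0.5299 = 1.3086

2.0942 + 1.3086i


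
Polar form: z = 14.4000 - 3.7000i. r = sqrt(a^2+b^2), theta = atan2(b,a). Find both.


r = sqrt(207.36+13.69) = sqrt(221.05) = 14.8678
theta = atan2(-3.7, 14.4) = -14.4101 degrees

r = 14.8678, theta = -14.4101 degrees


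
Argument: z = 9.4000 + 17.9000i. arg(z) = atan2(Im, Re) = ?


Re = 9.4, Im = 17.9
arg = atan2(17.9, 9.4) = 62.2943 degrees

arg(z) = 62.2943 degrees


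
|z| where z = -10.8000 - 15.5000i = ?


|z| = sqrt((-10.8)^2 + (-15.5)^2) = sqrt(116.64 + 240.25) = sqrt(356.89) = 18.8915

|z| = 18.8915


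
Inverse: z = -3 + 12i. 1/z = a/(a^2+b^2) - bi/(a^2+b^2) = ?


|z|^2 = 9+144 = 153
1/z = (-3 - 12i)/153

1/z = -0.0196 - 0.0784i


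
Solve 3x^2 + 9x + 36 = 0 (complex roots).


disc = 9^2 - 4*3*36 = 81 - 432 = -351
sqrt(|disc|) = sqrt(351) = 18.7350
Real part = -9/(2*3) = -1.5000
Imag part = 18.7350/(2*3) = 3.1225

-1.5000 ± 3.1225i


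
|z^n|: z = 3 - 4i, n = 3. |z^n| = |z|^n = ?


|z| = sqrt(9+16) = sqrt(25) = 5
|z^3| = |z|^3 = 5^3 = 125

|z^3| = 125


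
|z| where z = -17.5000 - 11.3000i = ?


|z| = sqrt((-17.5)^2 + (-11.3)^2) = sqrt(306.25 + 127.69) = sqrt(433.94) = 20.8312

|z| = 20.8312


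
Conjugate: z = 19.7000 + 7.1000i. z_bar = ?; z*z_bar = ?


z_bar = 19.7000 - 7.1000i
z*z_bar = 19.7^2 + 7.1^2 = 388.09 + 50.41 = 438.5

z_bar = 19.7000 - 7.1000i, z*z_bar = 438.5


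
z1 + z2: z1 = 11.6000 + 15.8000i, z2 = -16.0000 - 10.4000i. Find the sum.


Real: 11.6 - 16 = -4.4
Imag: 15.8 - 10.4 = 5.4

-4.4000 + 5.4000i


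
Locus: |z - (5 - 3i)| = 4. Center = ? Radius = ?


|z - z0| = r is a circle with center z0 and radius r.
Center = (5, -3), radius = 4

Circle with center (5, -3) and radius 4


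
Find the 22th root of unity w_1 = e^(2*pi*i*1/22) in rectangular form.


Angle = 360*1/22 = 16.3636°
a = cos(16.3636°) = 0.9595
b = sin(16.3636°) = 0.2817

0.9595 + 0.2817i


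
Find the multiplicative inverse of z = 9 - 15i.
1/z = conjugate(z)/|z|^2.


|z|^2 = 81+225 = 306
1/z = (9 + 15i)/306

1/z = 0.0294 + 0.0490i


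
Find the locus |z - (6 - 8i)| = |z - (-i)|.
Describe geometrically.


Equal distances means the locus is the perpendicular bisector of z1 and z2.
Midpoint = ((6+0)/2, (-8+(-1))/2) = (3.0000, -4.5000)

Perpendicular bisector through (3.0000, -4.5000)


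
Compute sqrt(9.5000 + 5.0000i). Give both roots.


|z| = sqrt(90.25+25) = 10.7355
sqrt((|z|+a)/2) = sqrt((10.7355+9.5)/2) = sqrt(10.1177) = 3.1808
sqrt((|z|-a)/2) = sqrt((10.7355-9.5)/2) = sqrt(0.6177) = 0.7860

±(3.1808 + 0.7860i) i.e. 3.1808 + 0.7860i and -3.1808 - 0.7860i


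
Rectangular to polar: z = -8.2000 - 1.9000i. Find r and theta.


r = sqrt(67.24+3.61) = sqrt(70.85) = 8.4172
theta = atan2(-1.9, -8.2) = -166.9544 degrees

r = 8.4172, theta = -166.9544 degrees


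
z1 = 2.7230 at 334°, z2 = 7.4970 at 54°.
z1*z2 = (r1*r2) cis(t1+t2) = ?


r = 2.7230 * 7.4970 = 20.4143
theta = 334° + 54° = 388° = 28° (mod 360)

20.4143 cis(28°)


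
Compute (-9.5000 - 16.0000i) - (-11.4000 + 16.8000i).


Real: -9.5 + 11.4 = 1.9
Imag: -16 - 16.8 = -32.8

1.9000 - 32.8000i


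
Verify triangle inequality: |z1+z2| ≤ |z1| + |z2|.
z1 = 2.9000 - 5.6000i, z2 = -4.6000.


|z1| = sqrt(2.9^2 + (-5.6)^2) = sqrt(39.77) = 6.3063
|z2| = sqrt((-4.6)^2 + 0^2) = sqrt(21.16) = 4.6000
z1+z2 = -1.7000 - 5.6000i
|z1+z2| = sqrt(34.25) = 5.8523
|z1|+|z2| = 6.3063 + 4.6000 = 10.9063

|z1+z2| = 5.8523 ≤ |z1|+|z2| = 10.9063 (verified)


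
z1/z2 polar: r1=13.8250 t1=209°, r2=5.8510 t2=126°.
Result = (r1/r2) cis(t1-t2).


r = 13.8250 / 5.8510 = 2.3628
theta = 209° - 126° = 83° = 83° (mod 360)

2.3628 cis(83°)


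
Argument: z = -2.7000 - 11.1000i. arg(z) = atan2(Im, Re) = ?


Re = -2.7, Im = -11.1
arg = atan2(-11.1, -2.7) = -103.6713 degrees

arg(z) = -103.6713 degrees


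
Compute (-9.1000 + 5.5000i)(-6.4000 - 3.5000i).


Real = -9.1*(-6.4) - 5.5*(-3.5) = 58.24 - (-19.25) = 77.49
Imag = -9.1*(-3.5) - (6.4)*5.5 = 31.85 - (35.2) = -3.35

77.4900 - 3.3500i


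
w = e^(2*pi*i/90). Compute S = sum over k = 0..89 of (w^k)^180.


The roots are w_k = w^k with w = e^(2*pi*i/90), and (w^k)^180 = (w^180)^k.
So S = 1 + u + u^2 + ... + u^(89) with u = w^180.
180 = 2*90 + 0, so 180 is a multiple of 90 and u = (w^90)^2 = 1.
Every one of the 90 terms equals 1: S = 90

S = 90


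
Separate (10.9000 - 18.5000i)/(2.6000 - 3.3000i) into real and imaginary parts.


Multiply by conjugate: (10.9000 - 18.5000i)(2.6000 + 3.3000i) / (2.6^2 + (-3.3)^2)
Numerator real = 10.9*2.6 - (18.5)*(-3.3) = 89.39
Numerator imag = -18.5*2.6 - 10.9*(-3.3) = -12.13
Denominator = 17.65
Re(z) = 89.39/17.65 = 5.0646
Im(z) = -12.13/17.65 = -0.6873

Re(z) = 5.0646, Im(z) = -0.6873


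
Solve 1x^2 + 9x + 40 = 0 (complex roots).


disc = 9^2 - 4*1*40 = 81 - 160 = -79
sqrt(|disc|) = sqrt(79) = 8.8882
Real part = -9/(2*1) = -4.5000
Imag part = 8.8882/(2*1) = 4.4441

-4.5000 ± 4.4441i


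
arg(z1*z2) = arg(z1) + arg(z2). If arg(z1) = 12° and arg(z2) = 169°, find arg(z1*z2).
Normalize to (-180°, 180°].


arg(z1*z2) = 12° + 169° = 181°
Normalized to (-180°, 180°]: -179°

-179°


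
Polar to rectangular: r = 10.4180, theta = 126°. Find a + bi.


a = 10.4180*cos(126°) = 10.4180*(-0.587785) = -6.1235
b = 10.4180*sin(126°) = 10.4180*0.809017 = 8.4283

-6.1235 + 8.4283i


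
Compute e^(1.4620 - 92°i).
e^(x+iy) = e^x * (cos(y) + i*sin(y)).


e^1.4620 = 4.3146
cos(-92°) = -0.0349
sin(-92°) = -0.9994
Real = 4.3146*(-0.0349) = -0.1506
Imag = 4.3146*(-0.9994) = -4.3120

-0.1506 - 4.3120i


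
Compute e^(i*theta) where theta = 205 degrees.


cos(205°) = -0.9063
sin(205°) = -0.4226

e^(i*205°) = -0.9063 - 0.4226i


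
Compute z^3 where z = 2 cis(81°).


r^3 = 2^3 = 8
n*theta = 3*81° = 243° = 243° (mod 360)
a = 8*cos(243°) = -3.6319
b = 8*sin(243°) = -7.1281

8 cis(243°) = -3.6319 - 7.1281i


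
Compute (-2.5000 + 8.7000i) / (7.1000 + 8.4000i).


Conjugate of z2 = 7.1000 - 8.4000i
Numerator: (-2.5000 + 8.7000i)(7.1000 - 8.4000i) = 55.3300 + 82.7700i
Denominator: 7.1^2 + 8.4^2 = 120.97
Result = (55.3300 + 82.7700i)/120.97

0.4574 + 0.6842i


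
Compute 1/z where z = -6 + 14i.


|z|^2 = 36+196 = 232
1/z = (-6 - 14i)/232

1/z = -0.0259 - 0.0603i


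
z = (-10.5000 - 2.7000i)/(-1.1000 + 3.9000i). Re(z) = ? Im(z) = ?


Multiply by conjugate: (-10.5000 - 2.7000i)(-1.1000 - 3.9000i) / ((-1.1)^2 + 3.9^2)
Numerator real = -10.5*(-1.1) - (2.7)*3.9 = 1.02
Numerator imag = -2.7*(-1.1) - (-10.5)*3.9 = 43.92
Denominator = 16.42
Re(z) = 1.02/16.42 = 0.0621
Im(z) = 43.92/16.42 = 2.6748

Re(z) = 0.0621, Im(z) = 2.6748


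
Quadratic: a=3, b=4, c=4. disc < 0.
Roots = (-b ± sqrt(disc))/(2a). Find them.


disc = 4^2 - 4*3*4 = 16 - 48 = -32
sqrt(|disc|) = sqrt(32) = 5.6569
Real part = -4/(2*3) = -0.6667
Imag part = 5.6569/(2*3) = 0.9428

-0.6667 ± 0.9428i


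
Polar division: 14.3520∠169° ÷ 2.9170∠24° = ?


r = 14.3520 / 2.9170 = 4.9201
theta = 169° - 24° = 145° = 145° (mod 360)

4.9201 cis(145°)


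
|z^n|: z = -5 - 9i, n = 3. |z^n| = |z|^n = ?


|z| = sqrt(25+81) = sqrt(106) = 10.2956
|z^3| = |z|^3 = (sqrt(106))^3 = 106*sqrt(106)

|z^3| = 106*sqrt(106) ≈ 1091.3368


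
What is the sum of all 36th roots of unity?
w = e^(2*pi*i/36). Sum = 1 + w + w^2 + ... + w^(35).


The sum of all 36th roots of unity is 0.
Geometric series: (1 - w^36)/(1 - w) = (1-1)/(1-w) = 0 since w^36 = 1, w ≠ 1.
Alternatively: coefficient of z^35 in z^36 - 1 is 0.

0


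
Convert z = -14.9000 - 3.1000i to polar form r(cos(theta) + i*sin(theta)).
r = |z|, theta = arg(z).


r = sqrt(222.01+9.61) = sqrt(231.62) = 15.2191
theta = atan2(-3.1, -14.9) = -168.2471 degrees

r = 15.2191, theta = -168.2471 degrees


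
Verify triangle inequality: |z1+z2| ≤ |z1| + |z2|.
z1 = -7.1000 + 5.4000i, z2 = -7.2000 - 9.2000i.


|z1| = sqrt((-7.1)^2 + 5.4^2) = sqrt(79.57) = 8.9202
|z2| = sqrt((-7.2)^2 + (-9.2)^2) = sqrt(136.48) = 11.6825
z1+z2 = -14.3000 - 3.8000i
|z1+z2| = sqrt(218.93) = 14.7963
|z1|+|z2| = 8.9202 + 11.6825 = 20.6027

|z1+z2| = 14.7963 ≤ |z1|+|z2| = 20.6027 (verified)


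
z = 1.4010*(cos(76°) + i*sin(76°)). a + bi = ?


a = 1.4010*cos(76°) = 1.4010*0.2419 = 0.3389
b = 1.4010*sin(76°) = 1.4010*0.9703 = 1.3594

0.3389 + 1.3594i


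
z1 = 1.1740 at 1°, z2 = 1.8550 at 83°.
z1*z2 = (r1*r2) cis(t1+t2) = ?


r = 1.1740 * 1.8550 = 2.1778
theta = 1° + 83° = 84° = 84° (mod 360)

2.1778 cis(84°)


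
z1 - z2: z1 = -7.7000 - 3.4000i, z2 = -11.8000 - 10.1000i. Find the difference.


Real: -7.7 + 11.8 = 4.1
Imag: -3.4 + 10.1 = 6.7

4.1000 + 6.7000i


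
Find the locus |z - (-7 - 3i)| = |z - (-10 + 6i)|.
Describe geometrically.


Equal distances means the locus is the perpendicular bisector of z1 and z2.
Midpoint = ((-7+(-10))/2, (-3+6)/2) = (-8.5000, 1.5000)

Perpendicular bisector through (-8.5000, 1.5000)


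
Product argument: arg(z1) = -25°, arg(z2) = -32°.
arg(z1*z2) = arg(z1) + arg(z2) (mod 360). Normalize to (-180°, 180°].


arg(z1*z2) = -25° - 32° = -57°
Normalized to (-180°, 180°]: -57°

-57°


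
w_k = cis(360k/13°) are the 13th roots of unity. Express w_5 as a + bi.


Angle = 360*5/13 = 138.4615°
a = cos(138.4615°) = -0.7485
b = sin(138.4615°) = 0.6631

-0.7485 + 0.6631i


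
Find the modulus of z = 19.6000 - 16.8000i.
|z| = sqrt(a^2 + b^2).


|z| = sqrt(19.6^2 + (-16.8)^2) = sqrt(384.16 + 282.24) = sqrt(666.4) = 25.8147

|z| = 25.8147


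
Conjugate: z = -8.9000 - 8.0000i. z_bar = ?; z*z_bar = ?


z_bar = -8.9000 + 8.0000i
z*z_bar = (-8.9)^2 + (-8)^2 = 79.21 + 64 = 143.21

z_bar = -8.9000 + 8.0000i, z*z_bar = 143.21


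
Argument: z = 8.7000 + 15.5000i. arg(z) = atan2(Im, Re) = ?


Re = 8.7, Im = 15.5
arg = atan2(15.5, 8.7) = 60.6949 degrees

arg(z) = 60.6949 degrees


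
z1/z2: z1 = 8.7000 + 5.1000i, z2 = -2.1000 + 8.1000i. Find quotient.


Conjugate of z2 = -2.1000 - 8.1000i
Numerator: (8.7000 + 5.1000i)(-2.1000 - 8.1000i) = 23.0400 - 81.1800i
Denominator: (-2.1)^2 + 8.1^2 = 70.02
Result = (23.0400 - 81.1800i)/70.02

0.3290 - 1.1594i


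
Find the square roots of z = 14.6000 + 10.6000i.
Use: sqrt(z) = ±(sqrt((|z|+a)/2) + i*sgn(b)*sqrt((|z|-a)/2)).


|z| = sqrt(213.16+112.36) = 18.0422
sqrt((|z|+a)/2) = sqrt((18.0422+14.6)/2) = sqrt(16.3211) = 4.0399
sqrt((|z|-a)/2) = sqrt((18.0422-14.6)/2) = sqrt(1.7211) = 1.3119

±(4.0399 + 1.3119i) i.e. 4.0399 + 1.3119i and -4.0399 - 1.3119i


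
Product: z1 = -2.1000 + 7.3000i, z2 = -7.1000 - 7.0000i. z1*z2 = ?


Real = -2.1*(-7.1) - 7.3*(-7) = 14.91 - (-51.1) = 66.01
Imag = -2.1*(-7) - (7.1)*7.3 = 14.7 - (51.83) = -37.13

66.0100 - 37.1300i


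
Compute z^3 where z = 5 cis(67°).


r^3 = 5^3 = 125
n*theta = 3*67° = 201° = 201° (mod 360)
a = 125*cos(201°) = -116.6976
b = 125*sin(201°) = -44.7960

125 cis(201°) = -116.6976 - 44.7960i


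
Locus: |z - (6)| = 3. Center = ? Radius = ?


|z - z0| = r is a circle with center z0 and radius r.
Center = (6, 0), radius = 3

Circle with center (6, 0) and radius 3


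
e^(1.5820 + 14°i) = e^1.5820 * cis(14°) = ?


e^1.5820 = 4.8647
cos(14°) = 0.9703
sin(14°) = 0.24192
Real = 4.8647*0.9703 = 4.7202
Imag = 4.8647*0.24192 = 1.1769

4.7202 + 1.1769i


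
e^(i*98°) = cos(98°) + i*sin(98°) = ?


cos(98°) = -0.1392
sin(98°) = 0.9903

e^(i*98°) = -0.1392 + 0.9903i


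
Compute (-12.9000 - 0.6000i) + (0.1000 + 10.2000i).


Real: -12.9 + 0.1 = -12.8
Imag: -0.6 + 10.2 = 9.6

-12.8000 + 9.6000i


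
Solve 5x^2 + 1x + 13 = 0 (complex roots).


disc = 1^2 - 4*5*13 = 1 - 260 = -259
sqrt(|disc|) = sqrt(259) = 16.0935
Real part = -1/(2*5) = -0.1000
Imag part = 16.0935/(2*5) = 1.6093

-0.1000 ± 1.6093i


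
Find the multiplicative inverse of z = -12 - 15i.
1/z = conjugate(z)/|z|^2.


|z|^2 = 144+225 = 369
1/z = (-12 + 15i)/369

1/z = -0.0325 + 0.0407i


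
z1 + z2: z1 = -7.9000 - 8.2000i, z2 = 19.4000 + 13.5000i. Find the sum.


Real: -7.9 + 19.4 = 11.5
Imag: -8.2 + 13.5 = 5.3

11.5000 + 5.3000i


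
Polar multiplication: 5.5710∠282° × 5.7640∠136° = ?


r = 5.5710 * 5.7640 = 32.1112
theta = 282° + 136° = 418° = 58° (mod 360)

32.1112 cis(58°)


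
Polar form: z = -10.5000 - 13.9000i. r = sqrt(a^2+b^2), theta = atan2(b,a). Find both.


r = sqrt(110.25+193.21) = sqrt(303.46) = 17.4201
theta = atan2(-13.9, -10.5) = -127.0672 degrees

r = 17.4201, theta = -127.0672 degrees


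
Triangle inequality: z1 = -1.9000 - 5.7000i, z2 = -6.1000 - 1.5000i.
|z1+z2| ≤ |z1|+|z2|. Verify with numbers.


|z1| = sqrt((-1.9)^2 + (-5.7)^2) = sqrt(36.1) = 6.0083
|z2| = sqrt((-6.1)^2 + (-1.5)^2) = sqrt(39.46) = 6.2817
z1+z2 = -8.0000 - 7.2000i
|z1+z2| = sqrt(115.84) = 10.7629
|z1|+|z2| = 6.0083 + 6.2817 = 12.2900

|z1+z2| = 10.7629 ≤ |z1|+|z2| = 12.2900 (verified)


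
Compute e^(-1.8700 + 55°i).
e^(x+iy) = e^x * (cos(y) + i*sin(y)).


e^-1.8700 = 0.15412
cos(55°) = 0.5736
sin(55°) = 0.8192
Real = 0.15412*0.5736 = 0.0884
Imag = 0.15412*0.8192 = 0.1263

0.0884 + 0.1263i


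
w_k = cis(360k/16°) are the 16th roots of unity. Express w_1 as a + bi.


Angle = 360*1/16 = 22.5°
a = cos(22.5°) = 0.9239
b = sin(22.5°) = 0.3827

0.9239 + 0.3827i


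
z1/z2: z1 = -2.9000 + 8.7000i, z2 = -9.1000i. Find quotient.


Conjugate of z2 = 9.1000i
Numerator: (-2.9000 + 8.7000i)(9.1000i) = -79.1700 - 26.3900i
Denominator: 0^2 + (-9.1)^2 = 82.81
Result = (-79.1700 - 26.3900i)/82.81

-0.9560 - 0.3187i


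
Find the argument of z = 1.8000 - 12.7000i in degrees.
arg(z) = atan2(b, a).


Re = 1.8, Im = -12.7
arg = atan2(-12.7, 1.8) = -81.9331 degrees

arg(z) = -81.9331 degrees


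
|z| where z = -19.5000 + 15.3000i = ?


|z| = sqrt((-19.5)^2 + 15.3^2) = sqrt(380.25 + 234.09) = sqrt(614.34) = 24.7859

|z| = 24.7859


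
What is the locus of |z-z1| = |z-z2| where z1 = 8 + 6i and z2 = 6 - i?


Equal distances means the locus is the perpendicular bisector of z1 and z2.
Midpoint = ((8+6)/2, (6+(-1))/2) = (7.0000, 2.5000)

Perpendicular bisector through (7.0000, 2.5000)


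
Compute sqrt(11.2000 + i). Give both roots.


|z| = sqrt(125.44+1) = 11.2446
sqrt((|z|+a)/2) = sqrt((11.2446+11.2)/2) = sqrt(11.2223) = 3.3500
sqrt((|z|-a)/2) = sqrt((11.2446-11.2)/2) = sqrt(0.0223) = 0.1493

±(3.3500 + 0.1493i) i.e. 3.3500 + 0.1493i and -3.3500 - 0.1493i


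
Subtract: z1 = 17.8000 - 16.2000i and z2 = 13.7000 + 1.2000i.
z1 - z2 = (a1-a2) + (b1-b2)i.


Real: 17.8 - 13.7 = 4.1
Imag: -16.2 - 1.2 = -17.4

4.1000 - 17.4000i


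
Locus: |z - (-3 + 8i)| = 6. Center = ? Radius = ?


|z - z0| = r is a circle with center z0 and radius r.
Center = (-3, 8), radius = 6

Circle with center (-3, 8) and radius 6


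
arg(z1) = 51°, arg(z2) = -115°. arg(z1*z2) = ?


arg(z1*z2) = 51° - 115° = -64°
Normalized to (-180°, 180°]: -64°

-64°


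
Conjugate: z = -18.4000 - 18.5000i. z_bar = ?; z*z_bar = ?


z_bar = -18.4000 + 18.5000i
z*z_bar = (-18.4)^2 + (-18.5)^2 = 338.56 + 342.25 = 680.81

z_bar = -18.4000 + 18.5000i, z*z_bar = 680.81


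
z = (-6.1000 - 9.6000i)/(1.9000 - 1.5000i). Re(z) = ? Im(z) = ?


Multiply by conjugate: (-6.1000 - 9.6000i)(1.9000 + 1.5000i) / (1.9^2 + (-1.5)^2)
Numerator real = -6.1*1.9 - (9.6)*(-1.5) = 2.81
Numerator imag = -9.6*1.9 - (-6.1)*(-1.5) = -27.39
Denominator = 5.86
Re(z) = 2.81/5.86 = 0.4795
Im(z) = -27.39/5.86 = -4.6741

Re(z) = 0.4795, Im(z) = -4.6741


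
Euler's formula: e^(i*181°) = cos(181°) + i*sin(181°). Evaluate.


cos(181°) = -0.9998
sin(181°) = -0.0175

e^(i*181°) = -0.9998 - 0.0175i


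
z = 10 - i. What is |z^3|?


|z| = sqrt(100+1) = sqrt(101) = 10.0499
|z^3| = |z|^3 = (sqrt(101))^3 = 101*sqrt(101)

|z^3| = 101*sqrt(101) ≈ 1015.0374


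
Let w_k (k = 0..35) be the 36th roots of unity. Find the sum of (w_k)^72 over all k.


The roots are w_k = w^k with w = e^(2*pi*i/36), and (w^k)^72 = (w^72)^k.
So S = 1 + u + u^2 + ... + u^(35) with u = w^72.
72 = 2*36 + 0, so 72 is a multiple of 36 and u = (w^36)^2 = 1.
Every one of the 36 terms equals 1: S = 36

S = 36


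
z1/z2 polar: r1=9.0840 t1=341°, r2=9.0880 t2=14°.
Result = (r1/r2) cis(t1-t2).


r = 9.0840 / 9.0880 = 0.9996
theta = 341° - 14° = 327° = 327° (mod 360)

0.9996 cis(327°)


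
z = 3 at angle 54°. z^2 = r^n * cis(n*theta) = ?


r^2 = 3^2 = 9
n*theta = 2*54° = 108° = 108° (mod 360)
a = 9*cos(108°) = -2.7812
b = 9*sin(108°) = 8.5595

9 cis(108°) = -2.7812 + 8.5595i


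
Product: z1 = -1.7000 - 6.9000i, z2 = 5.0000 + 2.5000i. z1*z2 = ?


Real = -1.7*5 - (-6.9)*2.5 = -8.5 - (-17.25) = 8.75
Imag = -1.7*2.5 + 5*(-6.9) = -4.25 - (34.5) = -38.75

8.7500 - 38.7500i


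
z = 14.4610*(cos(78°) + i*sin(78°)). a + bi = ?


a = 14.4610*cos(78°) = 14.4610*0.20791 = 3.0066
b = 14.4610*sin(78°) = 14.4610*0.97815 = 14.1450

3.0066 + 14.1450i


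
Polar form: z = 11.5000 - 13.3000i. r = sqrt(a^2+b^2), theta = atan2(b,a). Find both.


r = sqrt(132.25+176.89) = sqrt(309.14) = 17.5824
theta = atan2(-13.3, 11.5) = -49.1513 degrees

r = 17.5824, theta = -49.1513 degrees


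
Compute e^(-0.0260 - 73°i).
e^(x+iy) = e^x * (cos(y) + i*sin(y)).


e^-0.0260 = 0.97434
cos(-73°) = 0.2924
sin(-73°) = -0.9563
Real = 0.97434*0.2924 = 0.2849
Imag = 0.97434*(-0.9563) = -0.9318

0.2849 - 0.9318i


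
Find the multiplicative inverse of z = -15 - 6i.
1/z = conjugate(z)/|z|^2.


|z|^2 = 225+36 = 261
1/z = (-15 + 6i)/261

1/z = -0.0575 + 0.0230i


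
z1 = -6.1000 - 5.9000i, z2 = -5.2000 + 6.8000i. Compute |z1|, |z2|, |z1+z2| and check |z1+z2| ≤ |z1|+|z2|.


|z1| = sqrt((-6.1)^2 + (-5.9)^2) = sqrt(72.02) = 8.4865
|z2| = sqrt((-5.2)^2 + 6.8^2) = sqrt(73.28) = 8.5604
z1+z2 = -11.3000 + 0.9000i
|z1+z2| = sqrt(128.5) = 11.3358
|z1|+|z2| = 8.4865 + 8.5604 = 17.0469

|z1+z2| = 11.3358 ≤ |z1|+|z2| = 17.0469 (verified)


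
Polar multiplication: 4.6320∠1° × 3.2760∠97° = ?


r = 4.6320 * 3.2760 = 15.1744
theta = 1° + 97° = 98° = 98° (mod 360)

15.1744 cis(98°)


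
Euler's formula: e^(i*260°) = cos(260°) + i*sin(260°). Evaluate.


cos(260°) = -0.1736
sin(260°) = -0.9848

e^(i*260°) = -0.1736 - 0.9848i


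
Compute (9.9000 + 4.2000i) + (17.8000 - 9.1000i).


Real: 9.9 + 17.8 = 27.7
Imag: 4.2 - 9.1 = -4.9

27.7000 - 4.9000i


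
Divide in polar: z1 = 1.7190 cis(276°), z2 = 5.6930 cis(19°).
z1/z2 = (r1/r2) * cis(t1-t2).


r = 1.7190 / 5.6930 = 0.3019
theta = 276° - 19° = 257° = 257° (mod 360)

0.3019 cis(257°)


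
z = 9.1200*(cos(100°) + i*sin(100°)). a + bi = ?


a = 9.1200*cos(100°) = 9.1200*(-0.17365) = -1.5837
b = 9.1200*sin(100°) = 9.1200*0.9848 = 8.9814

-1.5837 + 8.9814i


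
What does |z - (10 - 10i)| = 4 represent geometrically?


|z - z0| = r is a circle with center z0 and radius r.
Center = (10, -10), radius = 4

Circle with center (10, -10) and radius 4


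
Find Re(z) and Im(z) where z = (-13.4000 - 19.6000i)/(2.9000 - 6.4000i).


Multiply by conjugate: (-13.4000 - 19.6000i)(2.9000 + 6.4000i) / (2.9^2 + (-6.4)^2)
Numerator real = -13.4*2.9 - (19.6)*(-6.4) = 86.58
Numerator imag = -19.6*2.9 - (-13.4)*(-6.4) = -142.6
Denominator = 49.37
Re(z) = 86.58/49.37 = 1.7537
Im(z) = -142.6/49.37 = -2.8884

Re(z) = 1.7537, Im(z) = -2.8884


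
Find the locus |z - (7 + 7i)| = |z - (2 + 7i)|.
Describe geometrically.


Equal distances means the locus is the perpendicular bisector of z1 and z2.
Midpoint = ((7+2)/2, (7+7)/2) = (4.5000, 7.0000)

Perpendicular bisector through (4.5000, 7.0000)


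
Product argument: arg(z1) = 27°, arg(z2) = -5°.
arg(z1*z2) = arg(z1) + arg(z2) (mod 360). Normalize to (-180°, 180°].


arg(z1*z2) = 27° - 5° = 22°
Normalized to (-180°, 180°]: 22°

22°


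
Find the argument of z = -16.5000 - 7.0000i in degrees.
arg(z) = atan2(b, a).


Re = -16.5, Im = -7
arg = atan2(-7, -16.5) = -157.0113 degrees

arg(z) = -157.0113 degrees


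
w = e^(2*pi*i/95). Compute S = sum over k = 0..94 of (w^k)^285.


The roots are w_k = w^k with w = e^(2*pi*i/95), and (w^k)^285 = (w^285)^k.
So S = 1 + u + u^2 + ... + u^(94) with u = w^285.
285 = 3*95 + 0, so 285 is a multiple of 95 and u = (w^95)^3 = 1.
Every one of the 95 terms equals 1: S = 95

S = 95


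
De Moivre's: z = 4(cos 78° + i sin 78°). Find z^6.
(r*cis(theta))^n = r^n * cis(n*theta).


r^6 = 4^6 = 4096
n*theta = 6*78° = 468° = 108° (mod 360)
a = 4096*cos(108°) = -1265.7336
b = 4096*sin(108°) = 3895.5275

4096 cis(108°) = -1265.7336 + 3895.5275i


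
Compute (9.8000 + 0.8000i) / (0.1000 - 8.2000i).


Conjugate of z2 = 0.1000 + 8.2000i
Numerator: (9.8000 + 0.8000i)(0.1000 + 8.2000i) = -5.5800 + 80.4400i
Denominator: 0.1^2 + (-8.2)^2 = 67.25
Result = (-5.5800 + 80.4400i)/67.25

-0.0830 + 1.1961i


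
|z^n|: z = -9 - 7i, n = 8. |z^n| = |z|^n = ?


|z| = sqrt(81+49) = sqrt(130) = 11.4018
|z^8| = |z|^8 = (sqrt(130))^8 = 130^4 = 285610000

|z^8| = 285610000


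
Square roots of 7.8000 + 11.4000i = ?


|z| = sqrt(60.84+129.96) = 13.8130
sqrt((|z|+a)/2) = sqrt((13.8130+7.8)/2) = sqrt(10.8065) = 3.2873
sqrt((|z|-a)/2) = sqrt((13.8130-7.8)/2) = sqrt(3.0065) = 1.7339

±(3.2873 + 1.7339i) i.e. 3.2873 + 1.7339i and -3.2873 - 1.7339i


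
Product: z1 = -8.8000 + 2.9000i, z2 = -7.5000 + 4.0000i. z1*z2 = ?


Real = -8.8*(-7.5) - 2.9*4 = 66 - 11.6 = 54.4
Imag = -8.8*4 - (7.5)*2.9 = -35.2 - (21.75) = -56.95

54.4000 - 56.9500i


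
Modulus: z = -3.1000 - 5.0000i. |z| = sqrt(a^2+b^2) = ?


|z| = sqrt((-3.1)^2 + (-5)^2) = sqrt(9.61 + 25) = sqrt(34.61) = 5.8830

|z| = 5.8830


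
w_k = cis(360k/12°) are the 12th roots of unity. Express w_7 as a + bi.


Angle = 360*7/12 = 210°
a = cos(210°) = -0.8660
b = sin(210°) = -0.5000

-0.8660 - 0.5000i


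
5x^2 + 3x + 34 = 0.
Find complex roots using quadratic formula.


disc = 3^2 - 4*5*34 = 9 - 680 = -671
sqrt(|disc|) = sqrt(671) = 25.9037
Real part = -3/(2*5) = -0.3000
Imag part = 25.9037/(2*5) = 2.5904

-0.3000 ± 2.5904i


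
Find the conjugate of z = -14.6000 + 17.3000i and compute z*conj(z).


z_bar = -14.6000 - 17.3000i
z*z_bar = (-14.6)^2 + 17.3^2 = 213.16 + 299.29 = 512.45

z_bar = -14.6000 - 17.3000i, z*z_bar = 512.45


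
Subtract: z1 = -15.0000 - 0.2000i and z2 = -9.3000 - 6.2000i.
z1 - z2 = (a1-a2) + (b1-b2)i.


Real: -15 + 9.3 = -5.7
Imag: -0.2 + 6.2 = 6

-5.7000 + 6.0000i


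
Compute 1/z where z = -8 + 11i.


|z|^2 = 64+121 = 185
1/z = (-8 - 11i)/185

1/z = -0.0432 - 0.0595i


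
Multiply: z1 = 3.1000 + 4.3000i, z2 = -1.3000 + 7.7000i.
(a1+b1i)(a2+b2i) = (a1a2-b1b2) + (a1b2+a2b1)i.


Real = 3.1*(-1.3) - 4.3*7.7 = -4.03 - 33.11 = -37.14
Imag = 3.1*7.7 - (1.3)*4.3 = 23.87 - (5.59) = 18.28

-37.1400 + 18.2800i


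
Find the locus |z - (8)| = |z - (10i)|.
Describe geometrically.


Equal distances means the locus is the perpendicular bisector of z1 and z2.
Midpoint = ((8+0)/2, (0+10)/2) = (4.0000, 5.0000)

Perpendicular bisector through (4.0000, 5.0000)


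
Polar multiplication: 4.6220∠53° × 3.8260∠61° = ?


r = 4.6220 * 3.8260 = 17.6838
theta = 53° + 61° = 114° = 114° (mod 360)

17.6838 cis(114°)


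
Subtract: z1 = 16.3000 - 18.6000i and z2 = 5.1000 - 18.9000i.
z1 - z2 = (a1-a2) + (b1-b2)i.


Real: 16.3 - 5.1 = 11.2
Imag: -18.6 + 18.9 = 0.3

11.2000 + 0.3000i


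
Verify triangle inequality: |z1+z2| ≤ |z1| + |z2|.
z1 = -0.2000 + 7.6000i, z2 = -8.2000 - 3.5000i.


|z1| = sqrt((-0.2)^2 + 7.6^2) = sqrt(57.8) = 7.6026
|z2| = sqrt((-8.2)^2 + (-3.5)^2) = sqrt(79.49) = 8.9157
z1+z2 = -8.4000 + 4.1000i
|z1+z2| = sqrt(87.37) = 9.3472
|z1|+|z2| = 7.6026 + 8.9157 = 16.5183

|z1+z2| = 9.3472 ≤ |z1|+|z2| = 16.5183 (verified)


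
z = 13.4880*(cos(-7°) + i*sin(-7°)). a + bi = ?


a = 13.4880*cos(-7°) = 13.4880*0.99255 = 13.3875
b = 13.4880*sin(-7°) = 13.4880*(-0.12187) = -1.6438

13.3875 - 1.6438i


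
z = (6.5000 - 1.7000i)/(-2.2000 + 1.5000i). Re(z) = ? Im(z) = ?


Multiply by conjugate: (6.5000 - 1.7000i)(-2.2000 - 1.5000i) / ((-2.2)^2 + 1.5^2)
Numerator real = 6.5*(-2.2) - (1.7)*1.5 = -16.85
Numerator imag = -1.7*(-2.2) - 6.5*1.5 = -6.01
Denominator = 7.09
Re(z) = -16.85/7.09 = -2.3766
Im(z) = -6.01/7.09 = -0.8477

Re(z) = -2.3766, Im(z) = -0.8477


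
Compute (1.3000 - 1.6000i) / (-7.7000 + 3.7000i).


Conjugate of z2 = -7.7000 - 3.7000i
Numerator: (1.3000 - 1.6000i)(-7.7000 - 3.7000i) = -15.9300 + 7.5100i
Denominator: (-7.7)^2 + 3.7^2 = 72.98
Result = (-15.9300 + 7.5100i)/72.98

-0.2183 + 0.1029i


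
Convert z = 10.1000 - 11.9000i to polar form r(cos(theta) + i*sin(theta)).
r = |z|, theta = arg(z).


r = sqrt(102.01+141.61) = sqrt(243.62) = 15.6083
theta = atan2(-11.9, 10.1) = -49.6774 degrees

r = 15.6083, theta = -49.6774 degrees


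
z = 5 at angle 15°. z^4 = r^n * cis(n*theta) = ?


r^4 = 5^4 = 625
n*theta = 4*15° = 60° = 60° (mod 360)
a = 625*cos(60°) = 312.5000
b = 625*sin(60°) = 541.2659

625 cis(60°) = 312.5000 + 541.2659i


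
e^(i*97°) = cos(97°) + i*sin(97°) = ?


cos(97°) = -0.1219
sin(97°) = 0.9925

e^(i*97°) = -0.1219 + 0.9925i


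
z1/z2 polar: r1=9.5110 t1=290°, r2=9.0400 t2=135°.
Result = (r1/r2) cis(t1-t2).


r = 9.5110 / 9.0400 = 1.0521
theta = 290° - 135° = 155° = 155° (mod 360)

1.0521 cis(155°)


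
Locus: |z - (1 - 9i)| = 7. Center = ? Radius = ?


|z - z0| = r is a circle with center z0 and radius r.
Center = (1, -9), radius = 7

Circle with center (1, -9) and radius 7


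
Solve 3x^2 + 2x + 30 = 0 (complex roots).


disc = 2^2 - 4*3*30 = 4 - 360 = -356
sqrt(|disc|) = sqrt(356) = 18.8680
Real part = -2/(2*3) = -0.3333
Imag part = 18.8680/(2*3) = 3.1447

-0.3333 ± 3.1447i


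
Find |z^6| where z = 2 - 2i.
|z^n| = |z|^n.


|z| = sqrt(4+4) = sqrt(8) = 2.8284
|z^6| = |z|^6 = (sqrt(8))^6 = 8^3 = 512

|z^6| = 512


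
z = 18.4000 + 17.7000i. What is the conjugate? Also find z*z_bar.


z_bar = 18.4000 - 17.7000i
z*z_bar = 18.4^2 + 17.7^2 = 338.56 + 313.29 = 651.85

z_bar = 18.4000 - 17.7000i, z*z_bar = 651.85


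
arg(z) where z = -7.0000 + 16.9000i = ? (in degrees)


Re = -7, Im = 16.9
arg = atan2(16.9, -7) = 112.4994 degrees

arg(z) = 112.4994 degrees


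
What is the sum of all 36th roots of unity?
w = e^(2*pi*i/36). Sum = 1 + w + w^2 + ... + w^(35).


The sum of all 36th roots of unity is 0.
Geometric series: (1 - w^36)/(1 - w) = (1-1)/(1-w) = 0 since w^36 = 1, w ≠ 1.
Alternatively: coefficient of z^35 in z^36 - 1 is 0.

0


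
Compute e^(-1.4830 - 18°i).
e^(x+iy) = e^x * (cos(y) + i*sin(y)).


e^-1.4830 = 0.226956
cos(-18°) = 0.95106
sin(-18°) = -0.309
Real = 0.226956*0.95106 = 0.2158
Imag = 0.226956*(-0.309) = -0.0701

0.2158 - 0.0701i


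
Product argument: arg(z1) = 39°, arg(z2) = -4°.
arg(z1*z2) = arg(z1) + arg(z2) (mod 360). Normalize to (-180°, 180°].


arg(z1*z2) = 39° - 4° = 35°
Normalized to (-180°, 180°]: 35°

35°


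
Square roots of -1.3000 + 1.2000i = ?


|z| = sqrt(1.69+1.44) = 1.7692
sqrt((|z|+a)/2) = sqrt((1.7692+(-1.3))/2) = sqrt(0.2346) = 0.4843
sqrt((|z|-a)/2) = sqrt((1.7692-(-1.3))/2) = sqrt(1.5346) = 1.2388

±(0.4843 + 1.2388i) i.e. 0.4843 + 1.2388i and -0.4843 - 1.2388i


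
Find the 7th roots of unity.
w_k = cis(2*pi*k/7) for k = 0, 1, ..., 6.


The 7th roots of unity are cis(360k/7°) for k=0..6
Angle step = 360/7 = 51.4286°
Primitive root: cis(51.4286°)
Primitive root = 0.6235 + 0.7818i

7 roots at angles: 0°, 51.4286°, 102.8571°, 154.2857°, 205.7143°, 257.1429°, 308.5714°


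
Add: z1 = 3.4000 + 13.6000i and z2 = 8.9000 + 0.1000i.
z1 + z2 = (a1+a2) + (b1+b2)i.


Real: 3.4 + 8.9 = 12.3
Imag: 13.6 + 0.1 = 13.7

12.3000 + 13.7000i


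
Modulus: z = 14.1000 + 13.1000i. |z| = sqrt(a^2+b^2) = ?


|z| = sqrt(14.1^2 + 13.1^2) = sqrt(198.81 + 171.61) = sqrt(370.42) = 19.2463

|z| = 19.2463


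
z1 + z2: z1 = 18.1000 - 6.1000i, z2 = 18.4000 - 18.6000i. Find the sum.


Real: 18.1 + 18.4 = 36.5
Imag: -6.1 - 18.6 = -24.7

36.5000 - 24.7000i


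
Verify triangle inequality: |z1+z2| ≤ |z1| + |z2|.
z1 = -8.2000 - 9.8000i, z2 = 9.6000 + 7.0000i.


|z1| = sqrt((-8.2)^2 + (-9.8)^2) = sqrt(163.28) = 12.7781
|z2| = sqrt(9.6^2 + 7^2) = sqrt(141.16) = 11.8811
z1+z2 = 1.4000 - 2.8000i
|z1+z2| = sqrt(9.8) = 3.1305
|z1|+|z2| = 12.7781 + 11.8811 = 24.6592

|z1+z2| = 3.1305 ≤ |z1|+|z2| = 24.6592 (verified)


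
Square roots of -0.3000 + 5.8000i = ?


|z| = sqrt(0.09+33.64) = 5.8078
sqrt((|z|+a)/2) = sqrt((5.8078+(-0.3))/2) = sqrt(2.7539) = 1.6595
sqrt((|z|-a)/2) = sqrt((5.8078-(-0.3))/2) = sqrt(3.0539) = 1.7475

±(1.6595 + 1.7475i) i.e. 1.6595 + 1.7475i and -1.6595 - 1.7475i


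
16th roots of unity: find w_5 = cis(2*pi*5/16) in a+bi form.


Angle = 360*5/16 = 112.5°
a = cos(112.5°) = -0.3827
b = sin(112.5°) = 0.9239

-0.3827 + 0.9239i


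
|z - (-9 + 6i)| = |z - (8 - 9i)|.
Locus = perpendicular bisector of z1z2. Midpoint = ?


Equal distances means the locus is the perpendicular bisector of z1 and z2.
Midpoint = ((-9+8)/2, (6+(-9))/2) = (-0.5000, -1.5000)

Perpendicular bisector through (-0.5000, -1.5000)


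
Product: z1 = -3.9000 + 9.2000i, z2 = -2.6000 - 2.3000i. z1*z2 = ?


Real = -3.9*(-2.6) - 9.2*(-2.3) = 10.14 - (-21.16) = 31.3
Imag = -3.9*(-2.3) - (2.6)*9.2 = 8.97 - (23.92) = -14.95

31.3000 - 14.9500i


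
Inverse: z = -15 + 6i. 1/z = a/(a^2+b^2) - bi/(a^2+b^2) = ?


|z|^2 = 225+36 = 261
1/z = (-15 - 6i)/261

1/z = -0.0575 - 0.0230i


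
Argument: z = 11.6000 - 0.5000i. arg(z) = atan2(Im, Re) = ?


Re = 11.6, Im = -0.5
arg = atan2(-0.5, 11.6) = -2.4681 degrees

arg(z) = -2.4681 degrees


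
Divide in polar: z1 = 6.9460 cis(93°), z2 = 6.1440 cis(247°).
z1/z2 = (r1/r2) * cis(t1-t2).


r = 6.9460 / 6.1440 = 1.1305
theta = 93° - 247° = -154° = 206° (mod 360)

1.1305 cis(206°)


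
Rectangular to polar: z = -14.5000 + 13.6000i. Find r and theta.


r = sqrt(210.25+184.96) = sqrt(395.21) = 19.8799
theta = atan2(13.6, -14.5) = 136.8345 degrees

r = 19.8799, theta = 136.8345 degrees


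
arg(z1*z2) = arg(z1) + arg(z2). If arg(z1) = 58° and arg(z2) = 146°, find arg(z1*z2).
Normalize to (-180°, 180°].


arg(z1*z2) = 58° + 146° = 204°
Normalized to (-180°, 180°]: -156°

-156°


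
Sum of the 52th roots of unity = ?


The sum of all 52th roots of unity is 0.
Geometric series: (1 - w^52)/(1 - w) = (1-1)/(1-w) = 0 since w^52 = 1, w ≠ 1.
Alternatively: coefficient of z^51 in z^52 - 1 is 0.

0


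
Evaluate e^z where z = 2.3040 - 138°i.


e^2.3040 = 10.0142
cos(-138°) = -0.74314
sin(-138°) = -0.66913
Real = 10.0142*(-0.74314) = -7.4420
Imag = 10.0142*(-0.66913) = -6.7008

-7.4420 - 6.7008i


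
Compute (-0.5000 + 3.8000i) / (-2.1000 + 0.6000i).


Conjugate of z2 = -2.1000 - 0.6000i
Numerator: (-0.5000 + 3.8000i)(-2.1000 - 0.6000i) = 3.3300 - 7.6800i
Denominator: (-2.1)^2 + 0.6^2 = 4.77
Result = (3.3300 - 7.6800i)/4.77

0.6981 - 1.6101i


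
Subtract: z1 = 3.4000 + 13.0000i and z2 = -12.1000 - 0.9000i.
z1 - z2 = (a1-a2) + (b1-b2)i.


Real: 3.4 + 12.1 = 15.5
Imag: 13 + 0.9 = 13.9

15.5000 + 13.9000i


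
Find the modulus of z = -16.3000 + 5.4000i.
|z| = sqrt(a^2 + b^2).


|z| = sqrt((-16.3)^2 + 5.4^2) = sqrt(265.69 + 29.16) = sqrt(294.85) = 17.1712

|z| = 17.1712


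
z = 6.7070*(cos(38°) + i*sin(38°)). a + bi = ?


a = 6.7070*cos(38°) = 6.7070*0.78801 = 5.2852
b = 6.7070*sin(38°) = 6.7070*0.61566 = 4.1292

5.2852 + 4.1292i


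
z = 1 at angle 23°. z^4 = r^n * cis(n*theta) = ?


r^4 = 1^4 = 1
n*theta = 4*23° = 92° = 92° (mod 360)
a = 1*cos(92°) = -0.0349
b = 1*sin(92°) = 0.9994

1 cis(92°) = -0.0349 + 0.9994i


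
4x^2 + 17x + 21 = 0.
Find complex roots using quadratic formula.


disc = 17^2 - 4*4*21 = 289 - 336 = -47
sqrt(|disc|) = sqrt(47) = 6.8557
Real part = -17/(2*4) = -2.1250
Imag part = 6.8557/(2*4) = 0.8570

-2.1250 ± 0.8570i


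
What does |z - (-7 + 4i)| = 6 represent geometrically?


|z - z0| = r is a circle with center z0 and radius r.
Center = (-7, 4), radius = 6

Circle with center (-7, 4) and radius 6


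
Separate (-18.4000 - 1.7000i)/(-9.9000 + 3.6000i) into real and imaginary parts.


Multiply by conjugate: (-18.4000 - 1.7000i)(-9.9000 - 3.6000i) / ((-9.9)^2 + 3.6^2)
Numerator real = -18.4*(-9.9) - (1.7)*3.6 = 176.04
Numerator imag = -1.7*(-9.9) - (-18.4)*3.6 = 83.07
Denominator = 110.97
Re(z) = 176.04/110.97 = 1.5864
Im(z) = 83.07/110.97 = 0.7486

Re(z) = 1.5864, Im(z) = 0.7486


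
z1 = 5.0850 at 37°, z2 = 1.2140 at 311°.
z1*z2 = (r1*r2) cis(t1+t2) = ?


r = 5.0850 * 1.2140 = 6.1732
theta = 37° + 311° = 348° = 348° (mod 360)

6.1732 cis(348°)


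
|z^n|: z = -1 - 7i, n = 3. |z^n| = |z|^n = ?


|z| = sqrt(1+49) = sqrt(50) = 7.0711
|z^3| = |z|^3 = (sqrt(50))^3 = 50*sqrt(50)

|z^3| = 50*sqrt(50) ≈ 353.5534


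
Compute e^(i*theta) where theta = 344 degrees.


cos(344°) = 0.9613
sin(344°) = -0.2756

e^(i*344°) = 0.9613 - 0.2756i


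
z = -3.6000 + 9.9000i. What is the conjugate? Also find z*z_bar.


z_bar = -3.6000 - 9.9000i
z*z_bar = (-3.6)^2 + 9.9^2 = 12.96 + 98.01 = 110.97

z_bar = -3.6000 - 9.9000i, z*z_bar = 110.97


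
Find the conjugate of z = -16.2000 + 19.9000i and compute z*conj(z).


z_bar = -16.2000 - 19.9000i
z*z_bar = (-16.2)^2 + 19.9^2 = 262.44 + 396.01 = 658.45

z_bar = -16.2000 - 19.9000i, z*z_bar = 658.45


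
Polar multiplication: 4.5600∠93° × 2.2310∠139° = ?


r = 4.5600 * 2.2310 = 10.1734
theta = 93° + 139° = 232° = 232° (mod 360)

10.1734 cis(232°)


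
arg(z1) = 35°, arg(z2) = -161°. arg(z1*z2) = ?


arg(z1*z2) = 35° - 161° = -126°
Normalized to (-180°, 180°]: -126°

-126°


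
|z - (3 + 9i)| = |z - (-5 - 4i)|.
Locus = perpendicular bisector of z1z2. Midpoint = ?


Equal distances means the locus is the perpendicular bisector of z1 and z2.
Midpoint = ((3+(-5))/2, (9+(-4))/2) = (-1.0000, 2.5000)

Perpendicular bisector through (-1.0000, 2.5000)


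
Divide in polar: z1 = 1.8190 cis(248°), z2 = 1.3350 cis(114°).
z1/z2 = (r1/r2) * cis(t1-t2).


r = 1.8190 / 1.3350 = 1.3625
theta = 248° - 114° = 134° = 134° (mod 360)

1.3625 cis(134°)


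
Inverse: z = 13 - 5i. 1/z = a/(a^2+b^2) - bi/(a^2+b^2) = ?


|z|^2 = 169+25 = 194
1/z = (13 + 5i)/194

1/z = 0.0670 + 0.0258i


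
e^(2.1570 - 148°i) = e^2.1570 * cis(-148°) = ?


e^2.1570 = 8.64516
cos(-148°) = -0.84805
sin(-148°) = -0.52992
Real = 8.64516*(-0.84805) = -7.3315
Imag = 8.64516*(-0.52992) = -4.5812

-7.3315 - 4.5812i


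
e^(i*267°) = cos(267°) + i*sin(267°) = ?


cos(267°) = -0.0523
sin(267°) = -0.9986

e^(i*267°) = -0.0523 - 0.9986i


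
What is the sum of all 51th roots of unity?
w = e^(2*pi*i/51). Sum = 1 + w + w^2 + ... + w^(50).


The sum of all 51th roots of unity is 0.
Geometric series: (1 - w^51)/(1 - w) = (1-1)/(1-w) = 0 since w^51 = 1, w ≠ 1.
Alternatively: coefficient of z^50 in z^51 - 1 is 0.

0


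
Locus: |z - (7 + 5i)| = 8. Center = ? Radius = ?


|z - z0| = r is a circle with center z0 and radius r.
Center = (7, 5), radius = 8

Circle with center (7, 5) and radius 8


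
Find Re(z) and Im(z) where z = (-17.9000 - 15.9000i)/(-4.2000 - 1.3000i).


Multiply by conjugate: (-17.9000 - 15.9000i)(-4.2000 + 1.3000i) / ((-4.2)^2 + (-1.3)^2)
Numerator real = -17.9*(-4.2) - (15.9)*(-1.3) = 95.85
Numerator imag = -15.9*(-4.2) - (-17.9)*(-1.3) = 43.51
Denominator = 19.33
Re(z) = 95.85/19.33 = 4.9586
Im(z) = 43.51/19.33 = 2.2509

Re(z) = 4.9586, Im(z) = 2.2509


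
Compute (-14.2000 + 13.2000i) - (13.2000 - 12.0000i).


Real: -14.2 - 13.2 = -27.4
Imag: 13.2 + 12 = 25.2

-27.4000 + 25.2000i


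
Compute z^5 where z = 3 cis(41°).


r^5 = 3^5 = 243
n*theta = 5*41° = 205° = 205° (mod 360)
a = 243*cos(205°) = -220.2328
b = 243*sin(205°) = -102.6962

243 cis(205°) = -220.2328 - 102.6962i


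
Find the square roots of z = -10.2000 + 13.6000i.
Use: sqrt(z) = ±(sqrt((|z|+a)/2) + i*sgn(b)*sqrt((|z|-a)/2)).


|z| = sqrt(104.04+184.96) = 17.0000
sqrt((|z|+a)/2) = sqrt((17.0000+(-10.2))/2) = sqrt(3.4000) = 1.8439
sqrt((|z|-a)/2) = sqrt((17.0000-(-10.2))/2) = sqrt(13.6000) = 3.6878

±(1.8439 + 3.6878i) i.e. 1.8439 + 3.6878i and -1.8439 - 3.6878i


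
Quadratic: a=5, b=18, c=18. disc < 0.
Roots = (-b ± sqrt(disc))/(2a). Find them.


disc = 18^2 - 4*5*18 = 324 - 360 = -36
sqrt(|disc|) = sqrt(36) = 6.0000
Real part = -18/(2*5) = -1.8000
Imag part = 6.0000/(2*5) = 0.6000

-1.8000 ± 0.6000i


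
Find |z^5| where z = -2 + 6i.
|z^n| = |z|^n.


|z| = sqrt(4+36) = sqrt(40) = 6.3246
|z^5| = |z|^5 = (sqrt(40))^5 = 40^2 * sqrt(40) = 1600*sqrt(40)

|z^5| = 1600*sqrt(40) ≈ 10119.2885


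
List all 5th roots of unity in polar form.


The 5th roots of unity are cis(360k/5°) for k=0..4
Angle step = 360/5 = 72°
Primitive root: cis(72°)
Primitive root = 0.3090 + 0.9511i

5 roots at angles: 0°, 72°, 144°, 216°, 288°
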